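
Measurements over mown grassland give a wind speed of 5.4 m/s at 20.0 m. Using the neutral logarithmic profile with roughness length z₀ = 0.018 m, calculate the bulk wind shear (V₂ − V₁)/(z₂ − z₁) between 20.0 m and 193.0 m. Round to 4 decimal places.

0.0101 m/s/m

Log law: V₂ = V₁ · ln(z₂/z₀)/ln(z₁/z₀) = 5.4 × 9.2801/7.0131 = 7.1455 m/s
ΔV/Δz = (7.1455 − 5.4)/(193.0 − 20.0) = 1.7455/173.0000 = 0.01009 m/s/m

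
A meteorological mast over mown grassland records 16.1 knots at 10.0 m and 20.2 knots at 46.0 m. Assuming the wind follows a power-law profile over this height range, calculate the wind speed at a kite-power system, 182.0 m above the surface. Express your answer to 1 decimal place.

24.8 knots

First find α: α = ln(V₂/V₁)/ln(z₂/z₁) = ln(20.2/16.1)/ln(46.0/10.0) = 0.22686/1.52606 = 0.1487
Extrapolate from 46.0 m to 182.0 m: V₃ = 20.2 × (182.0/46.0)^0.1487 = 20.2 × 1.2269 = 24.7827 knots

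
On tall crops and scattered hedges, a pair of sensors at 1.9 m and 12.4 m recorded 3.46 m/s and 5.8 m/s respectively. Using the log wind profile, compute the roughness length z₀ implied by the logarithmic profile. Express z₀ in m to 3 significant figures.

Log law: V(z) ∝ ln(z/z₀). With r = V₁/V₂ = 3.46/5.8 = 0.59655,
r · ln(z₂/z₀) = ln(z₁/z₀) ⇒ ln z₀ = (ln z₁ − r·ln z₂)/(1 − r)
ln z₀ = (0.64185 − 0.59655×2.51770) / 0.40345 = -2.1318
z₀ = exp(-2.1318) = 0.1186 m

z₀ ≈ 0.119 m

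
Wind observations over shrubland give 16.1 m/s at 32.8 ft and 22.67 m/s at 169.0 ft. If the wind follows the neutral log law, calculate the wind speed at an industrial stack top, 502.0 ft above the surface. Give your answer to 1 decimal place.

27.0 m/s

Log law: V ∝ ln(z/z₀). From the pair, with r = V₁/V₂ = 0.71019,
ln z₀ = (ln z₁ − r·ln z₂)/(1 − r) = (3.4904 − 0.71019×5.1299)/0.28981 = -0.5271 → z₀ = 0.5903 ft
V₃ = V₁ · ln(z₃/z₀)/ln(z₁/z₀) = 16.1 × 6.7457/4.0176 = 27.0329 m/s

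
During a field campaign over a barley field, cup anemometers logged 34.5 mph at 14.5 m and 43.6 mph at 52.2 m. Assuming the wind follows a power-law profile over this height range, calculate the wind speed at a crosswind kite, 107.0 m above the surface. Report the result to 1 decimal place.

First find α: α = ln(V₂/V₁)/ln(z₂/z₁) = ln(43.6/34.5)/ln(52.2/14.5) = 0.23410/1.28093 = 0.1828
Extrapolate from 52.2 m to 107.0 m: V₃ = 43.6 × (107.0/52.2)^0.1828 = 43.6 × 1.1402 = 49.7112 mph

49.7 mph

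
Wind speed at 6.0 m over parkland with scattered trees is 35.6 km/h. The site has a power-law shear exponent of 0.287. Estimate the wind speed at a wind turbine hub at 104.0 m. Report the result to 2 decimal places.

80.73 km/h

Power-law profile: V₂ = V₁ · (z₂/z₁)^α
V₂ = 35.6 × (104.0/6.0)^0.287 = 35.6 × (17.3333)^0.287
    = 35.6 × 2.2676 = 80.7252 km/h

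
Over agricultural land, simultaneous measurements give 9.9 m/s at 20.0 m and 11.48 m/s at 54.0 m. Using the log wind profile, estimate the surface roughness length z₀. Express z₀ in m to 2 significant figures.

Log law: V(z) ∝ ln(z/z₀). With r = V₁/V₂ = 9.9/11.48 = 0.86237,
r · ln(z₂/z₀) = ln(z₁/z₀) ⇒ ln z₀ = (ln z₁ − r·ln z₂)/(1 − r)
ln z₀ = (2.99573 − 0.86237×3.98898) / 0.13763 = -3.2278
z₀ = exp(-3.2278) = 0.03964 m

z₀ ≈ 0.040 m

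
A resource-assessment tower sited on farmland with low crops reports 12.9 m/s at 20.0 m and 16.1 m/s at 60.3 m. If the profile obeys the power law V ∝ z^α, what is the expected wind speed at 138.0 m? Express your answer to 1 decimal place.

19.0 m/s

First find α: α = ln(V₂/V₁)/ln(z₂/z₁) = ln(16.1/12.9)/ln(60.3/20.0) = 0.22159/1.10360 = 0.2008
Extrapolate from 60.3 m to 138.0 m: V₃ = 16.1 × (138.0/60.3)^0.2008 = 16.1 × 1.1809 = 19.0118 m/s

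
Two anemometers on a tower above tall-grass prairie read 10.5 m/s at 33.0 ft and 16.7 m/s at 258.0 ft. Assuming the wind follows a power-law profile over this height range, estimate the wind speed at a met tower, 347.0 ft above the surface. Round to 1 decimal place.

First find α: α = ln(V₂/V₁)/ln(z₂/z₁) = ln(16.7/10.5)/ln(258.0/33.0) = 0.46403/2.05645 = 0.2256
Extrapolate from 258.0 ft to 347.0 ft: V₃ = 16.7 × (347.0/258.0)^0.2256 = 16.7 × 1.0692 = 17.8550 m/s

17.9 m/s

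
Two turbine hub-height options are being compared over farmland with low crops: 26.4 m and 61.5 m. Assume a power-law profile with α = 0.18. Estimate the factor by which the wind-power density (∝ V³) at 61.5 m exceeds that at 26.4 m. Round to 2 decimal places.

1.58

Speed ratio: V_B/V_A = (z_B/z_A)^α = (61.5/26.4)^0.18 = (2.3295)^0.18 = 1.16442
Power-density ratio: P_B/P_A = (V_B/V_A)³ = (1.16442)³ = 1.57880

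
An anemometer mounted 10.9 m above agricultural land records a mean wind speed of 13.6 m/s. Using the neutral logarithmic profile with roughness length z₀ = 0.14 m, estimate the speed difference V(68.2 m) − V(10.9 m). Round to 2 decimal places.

5.73 m/s

Log law: V₂ = V₁ · ln(z₂/z₀)/ln(z₁/z₀) = 13.6 × 6.1886/4.3549 = 19.3265 m/s
ΔV = 19.3265 − 13.6 = 5.7265 m/s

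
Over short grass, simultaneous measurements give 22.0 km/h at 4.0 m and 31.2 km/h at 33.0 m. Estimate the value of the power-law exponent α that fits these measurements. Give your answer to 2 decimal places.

α ≈ 0.17

Power law: V₂/V₁ = (z₂/z₁)^α ⇒ α = ln(V₂/V₁) / ln(z₂/z₁)
α = ln(31.2/22.0) / ln(33.0/4.0) = ln(1.4182) / ln(8.2500)
  = 0.34938 / 2.11021 = 0.16556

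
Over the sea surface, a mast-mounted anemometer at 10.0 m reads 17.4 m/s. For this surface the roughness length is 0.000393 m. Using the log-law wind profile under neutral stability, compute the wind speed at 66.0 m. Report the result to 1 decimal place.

Log law: V(z) ∝ ln(z/z₀), so V₂/V₁ = ln(z₂/z₀) / ln(z₁/z₀).
ln(66.0/0.000393) = 12.0314, ln(10.0/0.000393) = 10.1443
V₂ = 17.4 × 12.0314/10.1443 = 17.4 × 1.1860 = 20.6368 m/s

20.6 m/s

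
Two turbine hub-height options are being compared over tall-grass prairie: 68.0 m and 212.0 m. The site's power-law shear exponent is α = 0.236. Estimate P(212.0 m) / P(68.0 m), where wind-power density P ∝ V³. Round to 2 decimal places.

Speed ratio: V_B/V_A = (z_B/z_A)^α = (212.0/68.0)^0.236 = (3.1176)^0.236 = 1.30781
Power-density ratio: P_B/P_A = (V_B/V_A)³ = (1.30781)³ = 2.23681

2.24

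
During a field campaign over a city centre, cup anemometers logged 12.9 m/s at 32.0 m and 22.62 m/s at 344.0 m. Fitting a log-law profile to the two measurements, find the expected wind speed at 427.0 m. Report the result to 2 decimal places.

23.50 m/s

Log law: V ∝ ln(z/z₀). From the pair, with r = V₁/V₂ = 0.57029,
ln z₀ = (ln z₁ − r·ln z₂)/(1 − r) = (3.4657 − 0.57029×5.8406)/0.42971 = 0.3139 → z₀ = 1.369 m
V₃ = V₁ · ln(z₃/z₀)/ln(z₁/z₀) = 12.9 × 5.7429/3.1519 = 23.5046 m/s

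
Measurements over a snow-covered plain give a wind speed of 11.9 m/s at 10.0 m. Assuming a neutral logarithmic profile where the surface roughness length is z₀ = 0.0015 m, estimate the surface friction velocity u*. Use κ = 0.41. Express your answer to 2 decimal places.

Log law: V(z) = (u*/κ) · ln(z/z₀) ⇒ u* = κ · V / ln(z/z₀)
u* = 0.41 × 11.9 / ln(10.0/0.0015) = 0.41 × 11.9 / 8.8049
   = 4.8790 / 8.8049 = 0.5541 m/s

u* ≈ 0.55 m/s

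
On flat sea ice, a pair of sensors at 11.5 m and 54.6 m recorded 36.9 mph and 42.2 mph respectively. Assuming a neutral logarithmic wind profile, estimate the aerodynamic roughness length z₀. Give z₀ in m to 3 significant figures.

Log law: V(z) ∝ ln(z/z₀). With r = V₁/V₂ = 36.9/42.2 = 0.87441,
r · ln(z₂/z₀) = ln(z₁/z₀) ⇒ ln z₀ = (ln z₁ − r·ln z₂)/(1 − r)
ln z₀ = (2.44235 − 0.87441×4.00003) / 0.12559 = -8.4027
z₀ = exp(-8.4027) = 0.0002243 m

z₀ ≈ 0.000224 m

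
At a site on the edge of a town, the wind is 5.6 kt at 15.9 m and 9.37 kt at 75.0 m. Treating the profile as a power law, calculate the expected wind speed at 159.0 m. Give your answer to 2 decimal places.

First find α: α = ln(V₂/V₁)/ln(z₂/z₁) = ln(9.37/5.6)/ln(75.0/15.9) = 0.51475/1.55117 = 0.3318
Extrapolate from 75.0 m to 159.0 m: V₃ = 9.37 × (159.0/75.0)^0.3318 = 9.37 × 1.2832 = 12.0235 kt

12.02 kt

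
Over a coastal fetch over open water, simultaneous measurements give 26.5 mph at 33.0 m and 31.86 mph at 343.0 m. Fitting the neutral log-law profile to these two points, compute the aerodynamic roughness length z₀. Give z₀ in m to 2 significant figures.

Log law: V(z) ∝ ln(z/z₀). With r = V₁/V₂ = 26.5/31.86 = 0.83176,
r · ln(z₂/z₀) = ln(z₁/z₀) ⇒ ln z₀ = (ln z₁ − r·ln z₂)/(1 − r)
ln z₀ = (3.49651 − 0.83176×5.83773) / 0.16824 = -8.0786
z₀ = exp(-8.0786) = 0.0003101 m

z₀ ≈ 0.00031 m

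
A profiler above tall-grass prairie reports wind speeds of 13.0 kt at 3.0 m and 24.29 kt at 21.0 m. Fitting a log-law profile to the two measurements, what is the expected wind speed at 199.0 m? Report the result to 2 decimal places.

37.34 kt

Log law: V ∝ ln(z/z₀). From the pair, with r = V₁/V₂ = 0.53520,
ln z₀ = (ln z₁ − r·ln z₂)/(1 − r) = (1.0986 − 0.53520×3.0445)/0.46480 = -1.1420 → z₀ = 0.3192 m
V₃ = V₁ · ln(z₃/z₀)/ln(z₁/z₀) = 13.0 × 6.4353/2.2406 = 37.3372 kt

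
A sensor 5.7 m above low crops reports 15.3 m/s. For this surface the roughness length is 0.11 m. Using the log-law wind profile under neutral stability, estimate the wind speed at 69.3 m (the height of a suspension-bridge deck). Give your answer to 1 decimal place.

25.0 m/s

Log law: V(z) ∝ ln(z/z₀), so V₂/V₁ = ln(z₂/z₀) / ln(z₁/z₀).
ln(69.3/0.11) = 6.4457, ln(5.7/0.11) = 3.9477
V₂ = 15.3 × 6.4457/3.9477 = 15.3 × 1.6328 = 24.9813 m/s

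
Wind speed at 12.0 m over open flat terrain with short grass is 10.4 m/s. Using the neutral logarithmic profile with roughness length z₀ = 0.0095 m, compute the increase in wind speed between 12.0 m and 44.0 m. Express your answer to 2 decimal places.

Log law: V₂ = V₁ · ln(z₂/z₀)/ln(z₁/z₀) = 10.4 × 8.4407/7.1414 = 12.2921 m/s
ΔV = 12.2921 − 10.4 = 1.8921 m/s

1.89 m/s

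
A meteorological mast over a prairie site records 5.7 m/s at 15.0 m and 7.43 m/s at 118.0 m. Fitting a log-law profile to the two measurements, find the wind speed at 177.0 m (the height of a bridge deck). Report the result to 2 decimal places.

7.77 m/s

Log law: V ∝ ln(z/z₀). From the pair, with r = V₁/V₂ = 0.76716,
ln z₀ = (ln z₁ − r·ln z₂)/(1 − r) = (2.7081 − 0.76716×4.7707)/0.23284 = -4.0879 → z₀ = 0.01677 m
V₃ = V₁ · ln(z₃/z₀)/ln(z₁/z₀) = 5.7 × 9.2641/6.7960 = 7.7701 m/s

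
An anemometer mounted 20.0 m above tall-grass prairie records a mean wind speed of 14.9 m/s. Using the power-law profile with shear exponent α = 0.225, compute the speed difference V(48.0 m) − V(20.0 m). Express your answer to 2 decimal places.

3.24 m/s

Power law: V₂ = V₁ · (z₂/z₁)^α = 14.9 × (2.4000)^0.225 = 18.1440 m/s
ΔV = 18.1440 − 14.9 = 3.2440 m/s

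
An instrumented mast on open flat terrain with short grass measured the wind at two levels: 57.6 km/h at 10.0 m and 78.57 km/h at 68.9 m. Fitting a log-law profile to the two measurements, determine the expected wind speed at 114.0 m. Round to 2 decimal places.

84.04 km/h

Log law: V ∝ ln(z/z₀). From the pair, with r = V₁/V₂ = 0.73310,
ln z₀ = (ln z₁ − r·ln z₂)/(1 − r) = (2.3026 − 0.73310×4.2327)/0.26690 = -2.9989 → z₀ = 0.04984 m
V₃ = V₁ · ln(z₃/z₀)/ln(z₁/z₀) = 57.6 × 7.7351/5.3015 = 84.0409 km/h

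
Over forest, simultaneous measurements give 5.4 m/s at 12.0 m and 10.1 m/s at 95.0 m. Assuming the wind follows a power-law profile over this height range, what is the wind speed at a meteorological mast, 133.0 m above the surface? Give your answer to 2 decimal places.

First find α: α = ln(V₂/V₁)/ln(z₂/z₁) = ln(10.1/5.4)/ln(95.0/12.0) = 0.62614/2.06897 = 0.3026
Extrapolate from 95.0 m to 133.0 m: V₃ = 10.1 × (133.0/95.0)^0.3026 = 10.1 × 1.1072 = 11.1826 m/s

11.18 m/s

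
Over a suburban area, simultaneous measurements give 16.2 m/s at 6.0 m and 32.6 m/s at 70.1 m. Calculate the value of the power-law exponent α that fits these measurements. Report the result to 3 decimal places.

Power law: V₂/V₁ = (z₂/z₁)^α ⇒ α = ln(V₂/V₁) / ln(z₂/z₁)
α = ln(32.6/16.2) / ln(70.1/6.0) = ln(2.0123) / ln(11.6833)
  = 0.69930 / 2.45816 = 0.28448

α ≈ 0.284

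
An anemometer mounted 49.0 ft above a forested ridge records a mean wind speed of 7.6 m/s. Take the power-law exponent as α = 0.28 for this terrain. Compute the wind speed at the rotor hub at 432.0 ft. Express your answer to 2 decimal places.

13.98 m/s

Power-law profile: V₂ = V₁ · (z₂/z₁)^α
V₂ = 7.6 × (432.0/49.0)^0.28 = 7.6 × (8.8163)^0.28
    = 7.6 × 1.8394 = 13.9796 m/s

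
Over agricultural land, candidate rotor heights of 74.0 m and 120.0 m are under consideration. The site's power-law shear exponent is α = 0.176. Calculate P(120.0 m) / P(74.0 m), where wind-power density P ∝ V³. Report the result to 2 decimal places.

Speed ratio: V_B/V_A = (z_B/z_A)^α = (120.0/74.0)^0.176 = (1.6216)^0.176 = 1.08881
Power-density ratio: P_B/P_A = (V_B/V_A)³ = (1.08881)³ = 1.29078

1.29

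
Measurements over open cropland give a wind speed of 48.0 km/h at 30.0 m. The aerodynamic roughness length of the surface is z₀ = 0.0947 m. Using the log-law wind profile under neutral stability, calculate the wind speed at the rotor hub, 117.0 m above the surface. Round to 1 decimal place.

59.3 km/h

Log law: V(z) ∝ ln(z/z₀), so V₂/V₁ = ln(z₂/z₀) / ln(z₁/z₀).
ln(117.0/0.0947) = 7.1192, ln(30.0/0.0947) = 5.7582
V₂ = 48.0 × 7.1192/5.7582 = 48.0 × 1.2364 = 59.3449 km/h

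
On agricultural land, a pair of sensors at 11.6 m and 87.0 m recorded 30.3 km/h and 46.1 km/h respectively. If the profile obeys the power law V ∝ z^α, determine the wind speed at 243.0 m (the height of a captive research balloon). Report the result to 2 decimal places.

First find α: α = ln(V₂/V₁)/ln(z₂/z₁) = ln(46.1/30.3)/ln(87.0/11.6) = 0.41967/2.01490 = 0.2083
Extrapolate from 87.0 m to 243.0 m: V₃ = 46.1 × (243.0/87.0)^0.2083 = 46.1 × 1.2385 = 57.0969 km/h

57.10 km/h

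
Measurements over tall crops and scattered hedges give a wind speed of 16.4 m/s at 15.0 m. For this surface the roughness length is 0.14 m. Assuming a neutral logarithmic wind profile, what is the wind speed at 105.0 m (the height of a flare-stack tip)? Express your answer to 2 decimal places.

Log law: V(z) ∝ ln(z/z₀), so V₂/V₁ = ln(z₂/z₀) / ln(z₁/z₀).
ln(105.0/0.14) = 6.6201, ln(15.0/0.14) = 4.6742
V₂ = 16.4 × 6.6201/4.6742 = 16.4 × 1.4163 = 23.2275 m/s

23.23 m/s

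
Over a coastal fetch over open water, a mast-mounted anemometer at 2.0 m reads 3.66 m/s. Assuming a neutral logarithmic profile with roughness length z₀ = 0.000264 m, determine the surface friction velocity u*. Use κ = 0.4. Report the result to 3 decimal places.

Log law: V(z) = (u*/κ) · ln(z/z₀) ⇒ u* = κ · V / ln(z/z₀)
u* = 0.4 × 3.66 / ln(2.0/0.000264) = 0.4 × 3.66 / 8.9327
   = 1.4640 / 8.9327 = 0.1639 m/s

u* ≈ 0.164 m/s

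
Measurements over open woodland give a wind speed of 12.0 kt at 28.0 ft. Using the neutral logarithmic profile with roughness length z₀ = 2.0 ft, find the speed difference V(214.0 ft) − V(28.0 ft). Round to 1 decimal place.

9.2 kt

Log law: V₂ = V₁ · ln(z₂/z₀)/ln(z₁/z₀) = 12.0 × 4.6728/2.6391 = 21.2477 kt
ΔV = 21.2477 − 12.0 = 9.2477 kt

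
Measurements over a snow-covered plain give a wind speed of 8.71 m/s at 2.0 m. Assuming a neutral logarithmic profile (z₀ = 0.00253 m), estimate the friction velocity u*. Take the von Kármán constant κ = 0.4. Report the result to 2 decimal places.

u* ≈ 0.52 m/s

Log law: V(z) = (u*/κ) · ln(z/z₀) ⇒ u* = κ · V / ln(z/z₀)
u* = 0.4 × 8.71 / ln(2.0/0.00253) = 0.4 × 8.71 / 6.6727
   = 3.4840 / 6.6727 = 0.5221 m/s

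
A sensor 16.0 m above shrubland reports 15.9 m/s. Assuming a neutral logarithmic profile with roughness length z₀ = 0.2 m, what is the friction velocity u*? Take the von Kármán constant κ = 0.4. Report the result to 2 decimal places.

Log law: V(z) = (u*/κ) · ln(z/z₀) ⇒ u* = κ · V / ln(z/z₀)
u* = 0.4 × 15.9 / ln(16.0/0.2) = 0.4 × 15.9 / 4.3820
   = 6.3600 / 4.3820 = 1.4514 m/s

u* ≈ 1.45 m/s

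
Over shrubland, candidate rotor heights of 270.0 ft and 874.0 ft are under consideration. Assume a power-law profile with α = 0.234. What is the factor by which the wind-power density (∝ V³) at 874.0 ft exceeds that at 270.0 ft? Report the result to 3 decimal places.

Speed ratio: V_B/V_A = (z_B/z_A)^α = (874.0/270.0)^0.234 = (3.2370)^0.234 = 1.31636
Power-density ratio: P_B/P_A = (V_B/V_A)³ = (1.31636)³ = 2.28099

2.281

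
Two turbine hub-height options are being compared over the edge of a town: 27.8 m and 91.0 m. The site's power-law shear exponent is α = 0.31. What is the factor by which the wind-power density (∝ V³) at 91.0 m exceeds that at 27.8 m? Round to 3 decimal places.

Speed ratio: V_B/V_A = (z_B/z_A)^α = (91.0/27.8)^0.31 = (3.2734)^0.31 = 1.44427
Power-density ratio: P_B/P_A = (V_B/V_A)³ = (1.44427)³ = 3.01264

3.013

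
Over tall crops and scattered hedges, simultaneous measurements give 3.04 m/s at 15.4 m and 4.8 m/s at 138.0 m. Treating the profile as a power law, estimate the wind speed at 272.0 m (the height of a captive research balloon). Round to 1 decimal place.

5.5 m/s

First find α: α = ln(V₂/V₁)/ln(z₂/z₁) = ln(4.8/3.04)/ln(138.0/15.4) = 0.45676/2.19289 = 0.2083
Extrapolate from 138.0 m to 272.0 m: V₃ = 4.8 × (272.0/138.0)^0.2083 = 4.8 × 1.1518 = 5.5287 m/s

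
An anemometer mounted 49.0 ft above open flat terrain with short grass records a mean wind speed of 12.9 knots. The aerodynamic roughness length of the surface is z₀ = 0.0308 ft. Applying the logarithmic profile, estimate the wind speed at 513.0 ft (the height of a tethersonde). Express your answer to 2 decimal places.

17.01 knots

Log law: V(z) ∝ ln(z/z₀), so V₂/V₁ = ln(z₂/z₀) / ln(z₁/z₀).
ln(513.0/0.0308) = 9.7205, ln(49.0/0.0308) = 7.3721
V₂ = 12.9 × 9.7205/7.3721 = 12.9 × 1.3186 = 17.0094 knots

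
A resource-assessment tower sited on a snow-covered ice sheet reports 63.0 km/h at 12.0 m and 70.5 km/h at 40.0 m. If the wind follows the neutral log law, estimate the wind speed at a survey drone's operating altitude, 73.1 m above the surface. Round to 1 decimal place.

Log law: V ∝ ln(z/z₀). From the pair, with r = V₁/V₂ = 0.89362,
ln z₀ = (ln z₁ − r·ln z₂)/(1 − r) = (2.4849 − 0.89362×3.6889)/0.10638 = -7.6285 → z₀ = 0.0004864 m
V₃ = V₁ · ln(z₃/z₀)/ln(z₁/z₀) = 63.0 × 11.9203/10.1134 = 74.2560 km/h

74.3 km/h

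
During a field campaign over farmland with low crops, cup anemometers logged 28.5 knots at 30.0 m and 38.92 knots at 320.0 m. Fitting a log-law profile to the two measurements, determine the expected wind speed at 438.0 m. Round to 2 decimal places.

Log law: V ∝ ln(z/z₀). From the pair, with r = V₁/V₂ = 0.73227,
ln z₀ = (ln z₁ − r·ln z₂)/(1 − r) = (3.4012 − 0.73227×5.7683)/0.26773 = -3.0732 → z₀ = 0.04627 m
V₃ = V₁ · ln(z₃/z₀)/ln(z₁/z₀) = 28.5 × 9.1554/6.4744 = 40.3018 knots

40.30 knots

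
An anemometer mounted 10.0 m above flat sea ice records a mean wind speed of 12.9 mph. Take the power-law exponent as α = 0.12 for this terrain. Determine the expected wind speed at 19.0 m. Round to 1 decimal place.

13.9 mph

Power-law profile: V₂ = V₁ · (z₂/z₁)^α
V₂ = 12.9 × (19.0/10.0)^0.12 = 12.9 × (1.9000)^0.12
    = 12.9 × 1.0801 = 13.9329 mph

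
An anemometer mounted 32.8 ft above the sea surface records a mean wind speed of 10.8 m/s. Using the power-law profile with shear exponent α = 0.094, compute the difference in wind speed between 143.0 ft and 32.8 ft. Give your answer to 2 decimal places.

Power law: V₂ = V₁ · (z₂/z₁)^α = 10.8 × (4.3598)^0.094 = 12.4032 m/s
ΔV = 12.4032 − 10.8 = 1.6032 m/s

1.60 m/s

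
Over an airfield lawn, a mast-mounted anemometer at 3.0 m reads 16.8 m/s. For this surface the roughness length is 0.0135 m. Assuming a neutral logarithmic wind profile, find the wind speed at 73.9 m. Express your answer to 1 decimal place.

Log law: V(z) ∝ ln(z/z₀), so V₂/V₁ = ln(z₂/z₀) / ln(z₁/z₀).
ln(73.9/0.0135) = 8.6078, ln(3.0/0.0135) = 5.4037
V₂ = 16.8 × 8.6078/5.4037 = 16.8 × 1.5929 = 26.7615 m/s

26.8 m/s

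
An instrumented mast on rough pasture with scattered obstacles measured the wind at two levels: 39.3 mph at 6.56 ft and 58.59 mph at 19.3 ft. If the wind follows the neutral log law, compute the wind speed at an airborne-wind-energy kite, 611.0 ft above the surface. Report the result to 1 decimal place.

Log law: V ∝ ln(z/z₀). From the pair, with r = V₁/V₂ = 0.67076,
ln z₀ = (ln z₁ − r·ln z₂)/(1 − r) = (1.8810 − 0.67076×2.9601)/0.32924 = -0.3175 → z₀ = 0.7280 ft
V₃ = V₁ · ln(z₃/z₀)/ln(z₁/z₀) = 39.3 × 6.7326/2.1985 = 120.3506 mph

120.4 mph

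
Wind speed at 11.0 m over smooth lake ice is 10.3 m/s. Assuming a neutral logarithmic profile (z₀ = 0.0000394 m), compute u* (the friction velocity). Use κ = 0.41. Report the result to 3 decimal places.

Log law: V(z) = (u*/κ) · ln(z/z₀) ⇒ u* = κ · V / ln(z/z₀)
u* = 0.41 × 10.3 / ln(11.0/0.0000394) = 0.41 × 10.3 / 12.5396
   = 4.2230 / 12.5396 = 0.3368 m/s

u* ≈ 0.337 m/s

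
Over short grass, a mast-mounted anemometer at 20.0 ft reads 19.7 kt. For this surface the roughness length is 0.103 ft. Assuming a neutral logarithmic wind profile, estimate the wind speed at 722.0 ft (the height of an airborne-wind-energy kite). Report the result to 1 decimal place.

33.1 kt

Log law: V(z) ∝ ln(z/z₀), so V₂/V₁ = ln(z₂/z₀) / ln(z₁/z₀).
ln(722.0/0.103) = 8.8551, ln(20.0/0.103) = 5.2688
V₂ = 19.7 × 8.8551/5.2688 = 19.7 × 1.6807 = 33.1092 kt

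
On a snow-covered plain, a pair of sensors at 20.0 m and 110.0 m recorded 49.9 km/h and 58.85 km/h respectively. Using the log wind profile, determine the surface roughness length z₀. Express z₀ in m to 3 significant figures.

Log law: V(z) ∝ ln(z/z₀). With r = V₁/V₂ = 49.9/58.85 = 0.84792,
r · ln(z₂/z₀) = ln(z₁/z₀) ⇒ ln z₀ = (ln z₁ − r·ln z₂)/(1 − r)
ln z₀ = (2.99573 − 0.84792×4.70048) / 0.15208 = -6.5090
z₀ = exp(-6.5090) = 0.001490 m

z₀ ≈ 0.00149 m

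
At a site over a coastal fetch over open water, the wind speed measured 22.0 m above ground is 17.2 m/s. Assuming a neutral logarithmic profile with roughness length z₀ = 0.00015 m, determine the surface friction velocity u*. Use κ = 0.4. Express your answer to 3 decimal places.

Log law: V(z) = (u*/κ) · ln(z/z₀) ⇒ u* = κ · V / ln(z/z₀)
u* = 0.4 × 17.2 / ln(22.0/0.00015) = 0.4 × 17.2 / 11.8959
   = 6.8800 / 11.8959 = 0.5783 m/s

u* ≈ 0.578 m/s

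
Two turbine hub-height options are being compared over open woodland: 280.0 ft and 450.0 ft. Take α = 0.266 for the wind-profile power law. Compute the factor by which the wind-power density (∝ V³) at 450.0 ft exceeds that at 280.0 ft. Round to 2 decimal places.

1.46

Speed ratio: V_B/V_A = (z_B/z_A)^α = (450.0/280.0)^0.266 = (1.6071)^0.266 = 1.13452
Power-density ratio: P_B/P_A = (V_B/V_A)³ = (1.13452)³ = 1.46026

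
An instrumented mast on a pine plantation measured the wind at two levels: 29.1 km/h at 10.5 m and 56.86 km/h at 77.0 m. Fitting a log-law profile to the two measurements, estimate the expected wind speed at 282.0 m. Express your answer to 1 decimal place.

Log law: V ∝ ln(z/z₀). From the pair, with r = V₁/V₂ = 0.51178,
ln z₀ = (ln z₁ − r·ln z₂)/(1 − r) = (2.3514 − 0.51178×4.3438)/0.48822 = 0.2628 → z₀ = 1.301 m
V₃ = V₁ · ln(z₃/z₀)/ln(z₁/z₀) = 29.1 × 5.3791/2.0886 = 74.9461 km/h

74.9 km/h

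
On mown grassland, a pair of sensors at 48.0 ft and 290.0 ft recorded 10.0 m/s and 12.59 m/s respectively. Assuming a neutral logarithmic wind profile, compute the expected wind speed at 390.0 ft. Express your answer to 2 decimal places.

13.02 m/s

Log law: V ∝ ln(z/z₀). From the pair, with r = V₁/V₂ = 0.79428,
ln z₀ = (ln z₁ − r·ln z₂)/(1 − r) = (3.8712 − 0.79428×5.6699)/0.20572 = -3.0735 → z₀ = 0.04626 ft
V₃ = V₁ · ln(z₃/z₀)/ln(z₁/z₀) = 10.0 × 9.0397/6.9447 = 13.0166 m/s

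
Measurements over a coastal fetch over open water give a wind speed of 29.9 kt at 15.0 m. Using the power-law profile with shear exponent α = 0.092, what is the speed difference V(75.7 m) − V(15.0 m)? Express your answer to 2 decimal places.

4.80 kt

Power law: V₂ = V₁ · (z₂/z₁)^α = 29.9 × (5.0467)^0.092 = 34.7014 kt
ΔV = 34.7014 − 29.9 = 4.8014 kt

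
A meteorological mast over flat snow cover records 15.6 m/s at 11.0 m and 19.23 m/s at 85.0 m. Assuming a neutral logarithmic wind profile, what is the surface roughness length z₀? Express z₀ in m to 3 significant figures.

Log law: V(z) ∝ ln(z/z₀). With r = V₁/V₂ = 15.6/19.23 = 0.81123,
r · ln(z₂/z₀) = ln(z₁/z₀) ⇒ ln z₀ = (ln z₁ − r·ln z₂)/(1 − r)
ln z₀ = (2.39790 − 0.81123×4.44265) / 0.18877 = -6.3895
z₀ = exp(-6.3895) = 0.001679 m

z₀ ≈ 0.00168 m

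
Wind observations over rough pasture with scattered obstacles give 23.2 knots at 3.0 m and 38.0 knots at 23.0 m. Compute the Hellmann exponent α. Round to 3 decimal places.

α ≈ 0.242

Power law: V₂/V₁ = (z₂/z₁)^α ⇒ α = ln(V₂/V₁) / ln(z₂/z₁)
α = ln(38.0/23.2) / ln(23.0/3.0) = ln(1.6379) / ln(7.6667)
  = 0.49343 / 2.03688 = 0.24225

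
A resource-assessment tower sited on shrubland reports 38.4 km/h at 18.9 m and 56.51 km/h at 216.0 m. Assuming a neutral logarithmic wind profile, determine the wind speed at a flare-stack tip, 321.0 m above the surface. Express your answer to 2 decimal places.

Log law: V ∝ ln(z/z₀). From the pair, with r = V₁/V₂ = 0.67953,
ln z₀ = (ln z₁ − r·ln z₂)/(1 − r) = (2.9392 − 0.67953×5.3753)/0.32047 = -2.2263 → z₀ = 0.1079 m
V₃ = V₁ · ln(z₃/z₀)/ln(z₁/z₀) = 38.4 × 7.9978/5.1655 = 59.4551 km/h

59.46 km/h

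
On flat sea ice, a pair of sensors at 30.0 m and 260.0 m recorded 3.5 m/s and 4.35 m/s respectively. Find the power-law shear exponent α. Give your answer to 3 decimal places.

α ≈ 0.101

Power law: V₂/V₁ = (z₂/z₁)^α ⇒ α = ln(V₂/V₁) / ln(z₂/z₁)
α = ln(4.35/3.5) / ln(260.0/30.0) = ln(1.2429) / ln(8.6667)
  = 0.21741 / 2.15948 = 0.10068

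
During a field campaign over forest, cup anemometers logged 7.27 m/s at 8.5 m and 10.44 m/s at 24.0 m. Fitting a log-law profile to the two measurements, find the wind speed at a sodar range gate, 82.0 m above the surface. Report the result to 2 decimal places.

14.19 m/s

Log law: V ∝ ln(z/z₀). From the pair, with r = V₁/V₂ = 0.69636,
ln z₀ = (ln z₁ − r·ln z₂)/(1 − r) = (2.1401 − 0.69636×3.1781)/0.30364 = -0.2404 → z₀ = 0.7863 m
V₃ = V₁ · ln(z₃/z₀)/ln(z₁/z₀) = 7.27 × 4.6471/2.3805 = 14.1923 m/s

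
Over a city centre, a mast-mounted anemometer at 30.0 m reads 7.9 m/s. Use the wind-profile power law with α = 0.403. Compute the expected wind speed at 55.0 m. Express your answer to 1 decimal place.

10.1 m/s

Power-law profile: V₂ = V₁ · (z₂/z₁)^α
V₂ = 7.9 × (55.0/30.0)^0.403 = 7.9 × (1.8333)^0.403
    = 7.9 × 1.2767 = 10.0859 m/s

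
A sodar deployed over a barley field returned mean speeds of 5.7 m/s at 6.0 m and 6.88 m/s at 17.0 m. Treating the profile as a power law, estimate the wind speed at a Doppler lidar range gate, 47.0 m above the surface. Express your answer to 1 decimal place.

8.3 m/s

First find α: α = ln(V₂/V₁)/ln(z₂/z₁) = ln(6.88/5.7)/ln(17.0/6.0) = 0.18815/1.04145 = 0.1807
Extrapolate from 17.0 m to 47.0 m: V₃ = 6.88 × (47.0/17.0)^0.1807 = 6.88 × 1.2017 = 8.2676 m/s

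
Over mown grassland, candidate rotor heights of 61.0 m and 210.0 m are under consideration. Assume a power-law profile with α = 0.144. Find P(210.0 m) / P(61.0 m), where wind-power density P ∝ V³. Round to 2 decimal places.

1.71

Speed ratio: V_B/V_A = (z_B/z_A)^α = (210.0/61.0)^0.144 = (3.4426)^0.144 = 1.19485
Power-density ratio: P_B/P_A = (V_B/V_A)³ = (1.19485)³ = 1.70583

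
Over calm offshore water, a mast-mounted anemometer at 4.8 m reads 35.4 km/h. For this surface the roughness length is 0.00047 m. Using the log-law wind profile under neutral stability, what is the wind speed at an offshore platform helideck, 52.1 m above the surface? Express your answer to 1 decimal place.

44.5 km/h

Log law: V(z) ∝ ln(z/z₀), so V₂/V₁ = ln(z₂/z₀) / ln(z₁/z₀).
ln(52.1/0.00047) = 11.6159, ln(4.8/0.00047) = 9.2314
V₂ = 35.4 × 11.6159/9.2314 = 35.4 × 1.2583 = 44.5441 km/h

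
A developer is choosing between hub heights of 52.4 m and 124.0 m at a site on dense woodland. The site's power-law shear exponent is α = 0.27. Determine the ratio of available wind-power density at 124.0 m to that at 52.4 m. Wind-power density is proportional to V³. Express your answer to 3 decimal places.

2.009

Speed ratio: V_B/V_A = (z_B/z_A)^α = (124.0/52.4)^0.27 = (2.3664)^0.27 = 1.26184
Power-density ratio: P_B/P_A = (V_B/V_A)³ = (1.26184)³ = 2.00915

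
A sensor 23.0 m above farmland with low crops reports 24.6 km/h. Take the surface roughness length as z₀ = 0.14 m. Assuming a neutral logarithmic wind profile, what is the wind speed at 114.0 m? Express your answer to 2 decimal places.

32.32 km/h

Log law: V(z) ∝ ln(z/z₀), so V₂/V₁ = ln(z₂/z₀) / ln(z₁/z₀).
ln(114.0/0.14) = 6.7023, ln(23.0/0.14) = 5.1016
V₂ = 24.6 × 6.7023/5.1016 = 24.6 × 1.3138 = 32.3186 km/h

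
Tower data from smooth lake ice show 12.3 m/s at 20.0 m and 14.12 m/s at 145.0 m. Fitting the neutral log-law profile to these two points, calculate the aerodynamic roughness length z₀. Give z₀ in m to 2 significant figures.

z₀ ≈ 0.000031 m

Log law: V(z) ∝ ln(z/z₀). With r = V₁/V₂ = 12.3/14.12 = 0.87110,
r · ln(z₂/z₀) = ln(z₁/z₀) ⇒ ln z₀ = (ln z₁ − r·ln z₂)/(1 − r)
ln z₀ = (2.99573 − 0.87110×4.97673) / 0.12890 = -10.3924
z₀ = exp(-10.3924) = 0.00003067 m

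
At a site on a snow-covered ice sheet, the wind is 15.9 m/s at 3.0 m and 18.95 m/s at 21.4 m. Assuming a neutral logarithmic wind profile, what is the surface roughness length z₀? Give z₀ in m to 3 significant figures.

z₀ ≈ 0.000107 m

Log law: V(z) ∝ ln(z/z₀). With r = V₁/V₂ = 15.9/18.95 = 0.83905,
r · ln(z₂/z₀) = ln(z₁/z₀) ⇒ ln z₀ = (ln z₁ − r·ln z₂)/(1 − r)
ln z₀ = (1.09861 − 0.83905×3.06339) / 0.16095 = -9.1440
z₀ = exp(-9.1440) = 0.0001069 m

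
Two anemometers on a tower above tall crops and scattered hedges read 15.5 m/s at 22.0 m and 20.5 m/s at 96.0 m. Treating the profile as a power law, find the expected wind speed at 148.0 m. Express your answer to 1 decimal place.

First find α: α = ln(V₂/V₁)/ln(z₂/z₁) = ln(20.5/15.5)/ln(96.0/22.0) = 0.27958/1.47331 = 0.1898
Extrapolate from 96.0 m to 148.0 m: V₃ = 20.5 × (148.0/96.0)^0.1898 = 20.5 × 1.0856 = 22.2550 m/s

22.3 m/s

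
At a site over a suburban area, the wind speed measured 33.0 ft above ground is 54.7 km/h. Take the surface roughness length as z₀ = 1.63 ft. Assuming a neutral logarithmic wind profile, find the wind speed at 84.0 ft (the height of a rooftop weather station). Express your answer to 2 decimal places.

Log law: V(z) ∝ ln(z/z₀), so V₂/V₁ = ln(z₂/z₀) / ln(z₁/z₀).
ln(84.0/1.63) = 3.9422, ln(33.0/1.63) = 3.0079
V₂ = 54.7 × 3.9422/3.0079 = 54.7 × 1.3106 = 71.6907 km/h

71.69 km/h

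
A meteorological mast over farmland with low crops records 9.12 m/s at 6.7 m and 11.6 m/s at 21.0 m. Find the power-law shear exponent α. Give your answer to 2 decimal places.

Power law: V₂/V₁ = (z₂/z₁)^α ⇒ α = ln(V₂/V₁) / ln(z₂/z₁)
α = ln(11.6/9.12) / ln(21.0/6.7) = ln(1.2719) / ln(3.1343)
  = 0.24054 / 1.14241 = 0.21055

α ≈ 0.21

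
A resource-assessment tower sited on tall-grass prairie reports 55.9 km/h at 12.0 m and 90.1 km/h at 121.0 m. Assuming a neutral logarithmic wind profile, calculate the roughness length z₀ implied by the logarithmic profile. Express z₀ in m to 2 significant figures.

z₀ ≈ 0.27 m

Log law: V(z) ∝ ln(z/z₀). With r = V₁/V₂ = 55.9/90.1 = 0.62042,
r · ln(z₂/z₀) = ln(z₁/z₀) ⇒ ln z₀ = (ln z₁ − r·ln z₂)/(1 − r)
ln z₀ = (2.48491 − 0.62042×4.79579) / 0.37958 = -1.2922
z₀ = exp(-1.2922) = 0.2747 m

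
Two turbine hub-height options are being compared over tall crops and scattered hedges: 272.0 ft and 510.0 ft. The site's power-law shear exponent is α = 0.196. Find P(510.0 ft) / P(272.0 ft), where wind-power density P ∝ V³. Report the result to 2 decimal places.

1.45

Speed ratio: V_B/V_A = (z_B/z_A)^α = (510.0/272.0)^0.196 = (1.8750)^0.196 = 1.13112
Power-density ratio: P_B/P_A = (V_B/V_A)³ = (1.13112)³ = 1.44719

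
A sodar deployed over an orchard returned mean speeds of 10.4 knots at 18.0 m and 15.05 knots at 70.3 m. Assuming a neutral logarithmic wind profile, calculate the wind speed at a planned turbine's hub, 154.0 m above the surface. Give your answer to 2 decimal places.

17.73 knots

Log law: V ∝ ln(z/z₀). From the pair, with r = V₁/V₂ = 0.69103,
ln z₀ = (ln z₁ − r·ln z₂)/(1 − r) = (2.8904 − 0.69103×4.2528)/0.30897 = -0.1567 → z₀ = 0.8549 m
V₃ = V₁ · ln(z₃/z₀)/ln(z₁/z₀) = 10.4 × 5.1937/3.0471 = 17.7265 knots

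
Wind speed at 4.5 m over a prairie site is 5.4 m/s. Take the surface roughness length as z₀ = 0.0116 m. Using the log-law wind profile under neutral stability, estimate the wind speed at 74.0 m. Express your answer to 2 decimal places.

Log law: V(z) ∝ ln(z/z₀), so V₂/V₁ = ln(z₂/z₀) / ln(z₁/z₀).
ln(74.0/0.0116) = 8.7608, ln(4.5/0.0116) = 5.9608
V₂ = 5.4 × 8.7608/5.9608 = 5.4 × 1.4697 = 7.9365 m/s

7.94 m/s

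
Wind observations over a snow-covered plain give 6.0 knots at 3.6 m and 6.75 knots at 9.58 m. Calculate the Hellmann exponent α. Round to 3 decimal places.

Power law: V₂/V₁ = (z₂/z₁)^α ⇒ α = ln(V₂/V₁) / ln(z₂/z₁)
α = ln(6.75/6.0) / ln(9.58/3.6) = ln(1.1250) / ln(2.6611)
  = 0.11778 / 0.97874 = 0.12034

α ≈ 0.120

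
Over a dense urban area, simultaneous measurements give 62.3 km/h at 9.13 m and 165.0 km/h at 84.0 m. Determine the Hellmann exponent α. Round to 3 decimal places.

Power law: V₂/V₁ = (z₂/z₁)^α ⇒ α = ln(V₂/V₁) / ln(z₂/z₁)
α = ln(165.0/62.3) / ln(84.0/9.13) = ln(2.6485) / ln(9.2004)
  = 0.97398 / 2.21925 = 0.43888

α ≈ 0.439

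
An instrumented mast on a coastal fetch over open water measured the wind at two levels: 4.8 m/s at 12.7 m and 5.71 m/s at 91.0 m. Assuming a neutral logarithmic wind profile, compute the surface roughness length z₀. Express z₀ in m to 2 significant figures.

Log law: V(z) ∝ ln(z/z₀). With r = V₁/V₂ = 4.8/5.71 = 0.84063,
r · ln(z₂/z₀) = ln(z₁/z₀) ⇒ ln z₀ = (ln z₁ − r·ln z₂)/(1 − r)
ln z₀ = (2.54160 − 0.84063×4.51086) / 0.15937 = -7.8457
z₀ = exp(-7.8457) = 0.0003914 m

z₀ ≈ 0.00039 m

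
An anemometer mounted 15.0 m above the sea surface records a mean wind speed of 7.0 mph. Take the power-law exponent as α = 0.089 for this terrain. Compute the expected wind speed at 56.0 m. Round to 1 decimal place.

7.9 mph

Power-law profile: V₂ = V₁ · (z₂/z₁)^α
V₂ = 7.0 × (56.0/15.0)^0.089 = 7.0 × (3.7333)^0.089
    = 7.0 × 1.1244 = 7.8707 mph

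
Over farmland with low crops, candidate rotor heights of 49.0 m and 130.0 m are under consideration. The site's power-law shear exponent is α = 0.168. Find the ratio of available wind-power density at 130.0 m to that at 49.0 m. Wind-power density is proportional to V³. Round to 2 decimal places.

1.64

Speed ratio: V_B/V_A = (z_B/z_A)^α = (130.0/49.0)^0.168 = (2.6531)^0.168 = 1.17812
Power-density ratio: P_B/P_A = (V_B/V_A)³ = (1.17812)³ = 1.63519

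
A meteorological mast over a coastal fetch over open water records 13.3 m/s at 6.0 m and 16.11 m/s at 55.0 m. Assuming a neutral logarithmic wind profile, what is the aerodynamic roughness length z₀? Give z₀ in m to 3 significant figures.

z₀ ≈ 0.000167 m

Log law: V(z) ∝ ln(z/z₀). With r = V₁/V₂ = 13.3/16.11 = 0.82557,
r · ln(z₂/z₀) = ln(z₁/z₀) ⇒ ln z₀ = (ln z₁ − r·ln z₂)/(1 − r)
ln z₀ = (1.79176 − 0.82557×4.00733) / 0.17443 = -8.6948
z₀ = exp(-8.6948) = 0.0001675 m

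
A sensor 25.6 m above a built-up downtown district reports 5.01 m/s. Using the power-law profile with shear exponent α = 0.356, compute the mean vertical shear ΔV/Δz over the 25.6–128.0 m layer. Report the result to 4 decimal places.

Power law: V₂ = V₁ · (z₂/z₁)^α = 5.01 × (5.0000)^0.356 = 8.8853 m/s
ΔV/Δz = (8.8853 − 5.01)/(128.0 − 25.6) = 3.8753/102.4000 = 0.03784 m/s/m

0.0378 m/s/m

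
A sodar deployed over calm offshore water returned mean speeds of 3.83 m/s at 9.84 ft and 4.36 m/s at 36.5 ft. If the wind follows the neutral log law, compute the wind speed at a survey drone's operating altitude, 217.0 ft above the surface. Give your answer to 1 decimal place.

5.1 m/s

Log law: V ∝ ln(z/z₀). From the pair, with r = V₁/V₂ = 0.87844,
ln z₀ = (ln z₁ − r·ln z₂)/(1 − r) = (2.2865 − 0.87844×3.5973)/0.12156 = -7.1863 → z₀ = 0.0007569 ft
V₃ = V₁ · ln(z₃/z₀)/ln(z₁/z₀) = 3.83 × 12.5662/9.4728 = 5.0807 m/s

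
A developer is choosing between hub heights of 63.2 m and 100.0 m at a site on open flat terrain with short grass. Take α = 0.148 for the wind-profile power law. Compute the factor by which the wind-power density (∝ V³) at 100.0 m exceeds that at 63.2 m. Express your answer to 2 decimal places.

Speed ratio: V_B/V_A = (z_B/z_A)^α = (100.0/63.2)^0.148 = (1.5823)^0.148 = 1.07027
Power-density ratio: P_B/P_A = (V_B/V_A)³ = (1.07027)³ = 1.22598

1.23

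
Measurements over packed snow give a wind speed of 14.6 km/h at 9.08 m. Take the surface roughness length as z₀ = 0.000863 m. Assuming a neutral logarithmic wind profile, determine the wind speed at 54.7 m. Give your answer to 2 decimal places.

Log law: V(z) ∝ ln(z/z₀), so V₂/V₁ = ln(z₂/z₀) / ln(z₁/z₀).
ln(54.7/0.000863) = 11.0570, ln(9.08/0.000863) = 9.2612
V₂ = 14.6 × 11.0570/9.2612 = 14.6 × 1.1939 = 17.4310 km/h

17.43 km/h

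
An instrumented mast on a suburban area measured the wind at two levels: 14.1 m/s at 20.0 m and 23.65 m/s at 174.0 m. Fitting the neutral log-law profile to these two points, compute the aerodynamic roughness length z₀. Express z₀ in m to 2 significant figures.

z₀ ≈ 0.82 m

Log law: V(z) ∝ ln(z/z₀). With r = V₁/V₂ = 14.1/23.65 = 0.59619,
r · ln(z₂/z₀) = ln(z₁/z₀) ⇒ ln z₀ = (ln z₁ − r·ln z₂)/(1 − r)
ln z₀ = (2.99573 − 0.59619×5.15906) / 0.40381 = -0.1983
z₀ = exp(-0.1983) = 0.8201 m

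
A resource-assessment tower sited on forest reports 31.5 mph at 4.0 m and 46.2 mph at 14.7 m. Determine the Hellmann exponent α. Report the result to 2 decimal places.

α ≈ 0.29

Power law: V₂/V₁ = (z₂/z₁)^α ⇒ α = ln(V₂/V₁) / ln(z₂/z₁)
α = ln(46.2/31.5) / ln(14.7/4.0) = ln(1.4667) / ln(3.6750)
  = 0.38299 / 1.30155 = 0.29426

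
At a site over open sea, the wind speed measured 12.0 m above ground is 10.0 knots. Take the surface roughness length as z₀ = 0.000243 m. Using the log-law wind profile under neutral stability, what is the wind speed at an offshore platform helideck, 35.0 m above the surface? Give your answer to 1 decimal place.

11.0 knots

Log law: V(z) ∝ ln(z/z₀), so V₂/V₁ = ln(z₂/z₀) / ln(z₁/z₀).
ln(35.0/0.000243) = 11.8778, ln(12.0/0.000243) = 10.8074
V₂ = 10.0 × 11.8778/10.8074 = 10.0 × 1.0990 = 10.9905 knots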